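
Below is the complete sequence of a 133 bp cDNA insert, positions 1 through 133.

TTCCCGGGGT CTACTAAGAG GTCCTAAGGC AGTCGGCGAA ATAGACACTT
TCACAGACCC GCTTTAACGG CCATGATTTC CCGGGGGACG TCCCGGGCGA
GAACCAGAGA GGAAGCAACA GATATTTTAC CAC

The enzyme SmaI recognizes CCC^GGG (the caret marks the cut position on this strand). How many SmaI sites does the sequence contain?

CCCGGG occurs starting at positions 3, 80, 92.
SmaI cuts at 3 sites.

3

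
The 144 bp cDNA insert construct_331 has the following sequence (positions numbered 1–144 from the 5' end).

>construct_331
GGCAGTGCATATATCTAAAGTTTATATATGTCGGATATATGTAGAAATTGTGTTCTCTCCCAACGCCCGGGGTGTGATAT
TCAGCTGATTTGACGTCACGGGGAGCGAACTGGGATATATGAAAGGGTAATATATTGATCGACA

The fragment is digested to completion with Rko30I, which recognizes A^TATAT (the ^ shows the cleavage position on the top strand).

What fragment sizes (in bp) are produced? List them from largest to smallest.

Rko30I sites (ATATAT) start at positions 9, 24, 35, 115, 130.
Rko30I cuts after the first base of each site, so after positions 9, 24, 35, 115, 130.
Linear molecule, 5 cuts → 6 fragments:
  1–9 → 9 bp
  10–24 → 15 bp
  25–35 → 11 bp
  36–115 → 80 bp
  116–130 → 15 bp
  131–144 → 14 bp
Sorted largest to smallest: 80, 15, 15, 14, 11, 9 bp.

80, 15, 15, 14, 11, 9 bp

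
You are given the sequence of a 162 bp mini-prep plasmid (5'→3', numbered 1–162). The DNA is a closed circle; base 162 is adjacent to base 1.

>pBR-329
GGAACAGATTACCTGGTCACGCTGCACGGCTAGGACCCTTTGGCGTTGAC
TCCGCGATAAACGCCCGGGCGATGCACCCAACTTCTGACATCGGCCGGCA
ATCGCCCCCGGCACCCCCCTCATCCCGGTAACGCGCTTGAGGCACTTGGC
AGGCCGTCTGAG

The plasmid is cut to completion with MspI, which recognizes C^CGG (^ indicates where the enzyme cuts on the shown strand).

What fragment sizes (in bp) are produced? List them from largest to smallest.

102, 30, 17, 13 bp

MspI sites (CCGG) start at positions 65, 95, 108, 125.
MspI cuts after the first base of each site, so after positions 65, 95, 108, 125.
Circular molecule, 4 cuts → 4 fragments:
  66–95 → 30 bp
  96–108 → 13 bp
  109–125 → 17 bp
  126–162 then 1–65 → 37 + 65 = 102 bp
Sorted largest to smallest: 102, 30, 17, 13 bp.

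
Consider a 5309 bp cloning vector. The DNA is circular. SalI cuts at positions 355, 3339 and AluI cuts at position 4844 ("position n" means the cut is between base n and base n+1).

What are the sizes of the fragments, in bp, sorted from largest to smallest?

Combined cut positions (sorted): 355, 3339, 4844.
Circular molecule, 3 cuts → 3 fragments:
  3339 − 355 = 2984 bp
  4844 − 3339 = 1505 bp
  wrap: 5309 − 4844 + 355 = 820 bp
Sorted largest to smallest: 2984, 1505, 820 bp.

2984, 1505, 820 bp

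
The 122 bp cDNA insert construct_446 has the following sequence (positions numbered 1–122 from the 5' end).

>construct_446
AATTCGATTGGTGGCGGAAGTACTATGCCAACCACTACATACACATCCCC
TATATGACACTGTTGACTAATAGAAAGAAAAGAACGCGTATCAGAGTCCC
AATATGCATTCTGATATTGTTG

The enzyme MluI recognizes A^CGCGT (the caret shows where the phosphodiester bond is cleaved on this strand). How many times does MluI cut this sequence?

ACGCGT occurs starting at position 84.
MluI cuts at 1 site.

1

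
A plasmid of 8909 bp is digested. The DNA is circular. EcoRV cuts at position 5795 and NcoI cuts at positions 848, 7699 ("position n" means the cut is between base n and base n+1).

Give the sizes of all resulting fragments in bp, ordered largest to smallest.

4947, 2058, 1904 bp

Combined cut positions (sorted): 848, 5795, 7699.
Circular molecule, 3 cuts → 3 fragments:
  5795 − 848 = 4947 bp
  7699 − 5795 = 1904 bp
  wrap: 8909 − 7699 + 848 = 2058 bp
Sorted largest to smallest: 4947, 2058, 1904 bp.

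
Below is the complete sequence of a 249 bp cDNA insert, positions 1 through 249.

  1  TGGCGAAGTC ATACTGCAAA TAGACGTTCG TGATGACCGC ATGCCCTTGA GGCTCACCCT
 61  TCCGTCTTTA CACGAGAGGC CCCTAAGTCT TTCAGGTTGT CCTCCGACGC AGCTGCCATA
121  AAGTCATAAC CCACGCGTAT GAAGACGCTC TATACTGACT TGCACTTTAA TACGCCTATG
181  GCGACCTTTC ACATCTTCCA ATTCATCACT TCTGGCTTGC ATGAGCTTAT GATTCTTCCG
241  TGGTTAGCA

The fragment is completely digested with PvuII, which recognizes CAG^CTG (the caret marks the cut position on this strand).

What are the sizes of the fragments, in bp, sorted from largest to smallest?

137, 112 bp

The PvuII site (CAGCTG) starts at position 110.
PvuII cuts after base 3 of each site, so after position 112.
Linear molecule, 1 cut → 2 fragments:
  1–112 → 112 bp
  113–249 → 137 bp
Sorted largest to smallest: 137, 112 bp.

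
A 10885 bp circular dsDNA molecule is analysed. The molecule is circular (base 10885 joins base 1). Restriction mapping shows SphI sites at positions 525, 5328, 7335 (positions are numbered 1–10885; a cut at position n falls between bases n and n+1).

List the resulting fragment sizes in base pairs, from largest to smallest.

4803, 4075, 2007 bp

Circular molecule, 3 cuts → 3 fragments:
  5328 − 525 = 4803 bp
  7335 − 5328 = 2007 bp
  wrap: 10885 − 7335 + 525 = 4075 bp
Sorted largest to smallest: 4803, 4075, 2007 bp.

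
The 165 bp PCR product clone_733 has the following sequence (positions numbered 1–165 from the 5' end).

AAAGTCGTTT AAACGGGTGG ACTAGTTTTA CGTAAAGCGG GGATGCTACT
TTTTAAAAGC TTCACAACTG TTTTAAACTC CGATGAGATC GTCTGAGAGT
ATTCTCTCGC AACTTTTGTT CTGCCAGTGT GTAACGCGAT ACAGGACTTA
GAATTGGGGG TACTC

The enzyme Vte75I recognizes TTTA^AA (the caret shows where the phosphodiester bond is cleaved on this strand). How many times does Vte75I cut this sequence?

TTTAAA occurs starting at positions 8, 52, 72.
Vte75I cuts at 3 sites.

3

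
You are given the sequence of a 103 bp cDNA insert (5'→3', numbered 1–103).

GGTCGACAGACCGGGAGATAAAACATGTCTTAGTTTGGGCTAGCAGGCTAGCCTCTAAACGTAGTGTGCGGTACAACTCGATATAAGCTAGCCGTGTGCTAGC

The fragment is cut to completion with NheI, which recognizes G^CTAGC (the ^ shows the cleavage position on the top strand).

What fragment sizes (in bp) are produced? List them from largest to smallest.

NheI sites (GCTAGC) start at positions 39, 47, 87, 98.
NheI cuts after the first base of each site, so after positions 39, 47, 87, 98.
Linear molecule, 4 cuts → 5 fragments:
  1–39 → 39 bp
  40–47 → 8 bp
  48–87 → 40 bp
  88–98 → 11 bp
  99–103 → 5 bp
Sorted largest to smallest: 40, 39, 11, 8, 5 bp.

40, 39, 11, 8, 5 bp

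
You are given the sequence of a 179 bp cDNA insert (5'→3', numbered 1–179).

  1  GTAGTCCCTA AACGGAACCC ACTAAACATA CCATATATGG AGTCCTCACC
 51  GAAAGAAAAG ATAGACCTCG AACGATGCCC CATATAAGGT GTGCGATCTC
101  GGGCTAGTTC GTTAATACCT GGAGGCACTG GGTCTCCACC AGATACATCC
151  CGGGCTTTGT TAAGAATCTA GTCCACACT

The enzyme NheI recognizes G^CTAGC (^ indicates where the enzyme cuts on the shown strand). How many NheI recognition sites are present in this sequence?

No occurrence of GCTAGC is present in the sequence.
NheI does not cut: 0 sites.

0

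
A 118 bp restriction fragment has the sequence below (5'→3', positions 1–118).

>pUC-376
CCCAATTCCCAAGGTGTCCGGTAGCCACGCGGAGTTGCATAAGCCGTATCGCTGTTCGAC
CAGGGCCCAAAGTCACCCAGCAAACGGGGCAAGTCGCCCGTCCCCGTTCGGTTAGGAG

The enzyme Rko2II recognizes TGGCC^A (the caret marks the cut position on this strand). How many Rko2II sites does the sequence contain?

0

No occurrence of TGGCCA is present in the sequence.
Rko2II does not cut: 0 sites.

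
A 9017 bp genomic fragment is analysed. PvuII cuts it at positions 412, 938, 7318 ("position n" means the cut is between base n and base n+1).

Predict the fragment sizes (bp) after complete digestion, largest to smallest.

Linear molecule, 3 cuts → 4 fragments:
  412 − 0 = 412 bp
  938 − 412 = 526 bp
  7318 − 938 = 6380 bp
  9017 − 7318 = 1699 bp
Sorted largest to smallest: 6380, 1699, 526, 412 bp.

6380, 1699, 526, 412 bp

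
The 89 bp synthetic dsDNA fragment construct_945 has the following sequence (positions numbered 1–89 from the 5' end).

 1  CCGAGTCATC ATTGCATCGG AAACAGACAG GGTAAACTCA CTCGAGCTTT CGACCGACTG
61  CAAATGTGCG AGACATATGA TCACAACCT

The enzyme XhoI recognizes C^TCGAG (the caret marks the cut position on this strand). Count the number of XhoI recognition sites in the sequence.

1

CTCGAG occurs starting at position 41.
XhoI cuts at 1 site.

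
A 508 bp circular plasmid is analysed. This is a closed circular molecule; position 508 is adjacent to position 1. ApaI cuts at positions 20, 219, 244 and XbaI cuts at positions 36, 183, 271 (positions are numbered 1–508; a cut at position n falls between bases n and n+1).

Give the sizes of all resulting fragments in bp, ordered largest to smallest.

Combined cut positions (sorted): 20, 36, 183, 219, 244, 271.
Circular molecule, 6 cuts → 6 fragments:
  36 − 20 = 16 bp
  183 − 36 = 147 bp
  219 − 183 = 36 bp
  244 − 219 = 25 bp
  271 − 244 = 27 bp
  wrap: 508 − 271 + 20 = 257 bp
Sorted largest to smallest: 257, 147, 36, 27, 25, 16 bp.

257, 147, 36, 27, 25, 16 bp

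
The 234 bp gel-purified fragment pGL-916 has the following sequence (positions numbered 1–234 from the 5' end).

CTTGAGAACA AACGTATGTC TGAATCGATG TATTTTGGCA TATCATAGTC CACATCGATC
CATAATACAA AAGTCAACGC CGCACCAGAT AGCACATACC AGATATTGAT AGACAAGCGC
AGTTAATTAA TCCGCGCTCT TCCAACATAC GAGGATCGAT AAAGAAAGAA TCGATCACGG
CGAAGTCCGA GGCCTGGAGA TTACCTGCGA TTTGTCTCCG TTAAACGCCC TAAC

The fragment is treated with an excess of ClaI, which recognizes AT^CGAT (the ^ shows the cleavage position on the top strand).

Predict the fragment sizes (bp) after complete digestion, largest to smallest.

101, 63, 30, 25, 15 bp

ClaI sites (ATCGAT) start at positions 24, 54, 155, 170.
ClaI cuts after base 2 of each site, so after positions 25, 55, 156, 171.
Linear molecule, 4 cuts → 5 fragments:
  1–25 → 25 bp
  26–55 → 30 bp
  56–156 → 101 bp
  157–171 → 15 bp
  172–234 → 63 bp
Sorted largest to smallest: 101, 63, 30, 25, 15 bp.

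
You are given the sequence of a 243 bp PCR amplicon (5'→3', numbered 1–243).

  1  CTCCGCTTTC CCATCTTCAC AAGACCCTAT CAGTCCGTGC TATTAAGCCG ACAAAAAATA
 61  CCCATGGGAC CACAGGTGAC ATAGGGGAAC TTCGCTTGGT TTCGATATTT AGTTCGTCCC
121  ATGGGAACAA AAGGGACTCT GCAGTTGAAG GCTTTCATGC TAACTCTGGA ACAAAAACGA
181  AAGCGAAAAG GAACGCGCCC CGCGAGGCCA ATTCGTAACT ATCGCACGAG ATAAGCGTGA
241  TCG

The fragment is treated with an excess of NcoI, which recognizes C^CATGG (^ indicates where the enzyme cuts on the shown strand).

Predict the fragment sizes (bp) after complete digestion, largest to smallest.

NcoI sites (CCATGG) start at positions 62, 119.
NcoI cuts after the first base of each site, so after positions 62, 119.
Linear molecule, 2 cuts → 3 fragments:
  1–62 → 62 bp
  63–119 → 57 bp
  120–243 → 124 bp
Sorted largest to smallest: 124, 62, 57 bp.

124, 62, 57 bp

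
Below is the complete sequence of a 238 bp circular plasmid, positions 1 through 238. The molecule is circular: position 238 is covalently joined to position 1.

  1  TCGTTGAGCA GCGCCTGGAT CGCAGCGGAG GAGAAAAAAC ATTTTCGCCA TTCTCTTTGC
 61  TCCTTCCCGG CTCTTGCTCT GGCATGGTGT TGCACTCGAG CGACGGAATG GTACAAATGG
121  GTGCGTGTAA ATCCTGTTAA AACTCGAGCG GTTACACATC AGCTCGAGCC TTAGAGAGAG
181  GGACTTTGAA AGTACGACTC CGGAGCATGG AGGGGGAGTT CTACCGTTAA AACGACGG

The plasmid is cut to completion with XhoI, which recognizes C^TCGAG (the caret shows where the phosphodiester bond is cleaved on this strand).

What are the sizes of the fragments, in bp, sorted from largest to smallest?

170, 48, 20 bp

XhoI sites (CTCGAG) start at positions 95, 143, 163.
XhoI cuts after the first base of each site, so after positions 95, 143, 163.
Circular molecule, 3 cuts → 3 fragments:
  96–143 → 48 bp
  144–163 → 20 bp
  164–238 then 1–95 → 75 + 95 = 170 bp
Sorted largest to smallest: 170, 48, 20 bp.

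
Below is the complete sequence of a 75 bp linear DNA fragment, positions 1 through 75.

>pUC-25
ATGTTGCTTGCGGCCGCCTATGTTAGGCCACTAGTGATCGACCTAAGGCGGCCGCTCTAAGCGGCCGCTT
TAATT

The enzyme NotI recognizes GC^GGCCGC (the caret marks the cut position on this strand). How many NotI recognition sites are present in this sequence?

GCGGCCGC occurs starting at positions 10, 48, 61.
NotI cuts at 3 sites.

3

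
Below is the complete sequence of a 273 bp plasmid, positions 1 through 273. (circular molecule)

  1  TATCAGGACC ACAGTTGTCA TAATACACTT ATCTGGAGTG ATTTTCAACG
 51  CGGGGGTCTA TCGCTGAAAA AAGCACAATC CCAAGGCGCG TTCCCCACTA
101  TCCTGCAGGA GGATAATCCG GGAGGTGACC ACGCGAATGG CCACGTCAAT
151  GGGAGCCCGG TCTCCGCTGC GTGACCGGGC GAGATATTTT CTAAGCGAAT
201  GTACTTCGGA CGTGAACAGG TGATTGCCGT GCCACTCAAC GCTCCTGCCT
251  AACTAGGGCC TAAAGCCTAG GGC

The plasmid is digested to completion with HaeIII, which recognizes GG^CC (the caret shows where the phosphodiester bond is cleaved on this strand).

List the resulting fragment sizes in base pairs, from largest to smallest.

155, 118 bp

HaeIII sites (GGCC) start at positions 139, 257.
HaeIII cuts after base 2 of each site, so after positions 140, 258.
Circular molecule, 2 cuts → 2 fragments:
  141–258 → 118 bp
  259–273 then 1–140 → 15 + 140 = 155 bp
Sorted largest to smallest: 155, 118 bp.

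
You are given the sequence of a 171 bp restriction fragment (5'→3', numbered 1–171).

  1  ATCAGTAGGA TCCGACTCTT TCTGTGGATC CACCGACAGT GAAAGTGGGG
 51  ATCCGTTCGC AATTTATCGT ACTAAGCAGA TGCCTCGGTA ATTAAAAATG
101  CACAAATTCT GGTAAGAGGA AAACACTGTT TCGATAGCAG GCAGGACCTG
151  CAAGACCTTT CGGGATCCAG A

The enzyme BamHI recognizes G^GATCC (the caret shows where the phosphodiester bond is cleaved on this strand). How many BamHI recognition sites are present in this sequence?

GGATCC occurs starting at positions 8, 26, 49, 163.
BamHI cuts at 4 sites.

4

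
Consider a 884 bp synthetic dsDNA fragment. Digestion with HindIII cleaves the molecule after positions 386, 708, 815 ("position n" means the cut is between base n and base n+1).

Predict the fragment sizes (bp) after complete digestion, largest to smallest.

386, 322, 107, 69 bp

Linear molecule, 3 cuts → 4 fragments:
  386 − 0 = 386 bp
  708 − 386 = 322 bp
  815 − 708 = 107 bp
  884 − 815 = 69 bp
Sorted largest to smallest: 386, 322, 107, 69 bp.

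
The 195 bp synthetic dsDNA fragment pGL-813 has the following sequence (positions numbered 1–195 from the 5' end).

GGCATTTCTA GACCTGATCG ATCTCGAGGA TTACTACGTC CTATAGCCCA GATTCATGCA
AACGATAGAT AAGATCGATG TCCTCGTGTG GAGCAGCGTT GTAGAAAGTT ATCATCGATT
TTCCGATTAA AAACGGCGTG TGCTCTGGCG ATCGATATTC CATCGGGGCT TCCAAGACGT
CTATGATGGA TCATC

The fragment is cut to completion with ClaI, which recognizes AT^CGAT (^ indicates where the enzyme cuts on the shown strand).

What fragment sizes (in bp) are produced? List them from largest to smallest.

57, 43, 40, 37, 18 bp

ClaI sites (ATCGAT) start at positions 17, 74, 114, 151.
ClaI cuts after base 2 of each site, so after positions 18, 75, 115, 152.
Linear molecule, 4 cuts → 5 fragments:
  1–18 → 18 bp
  19–75 → 57 bp
  76–115 → 40 bp
  116–152 → 37 bp
  153–195 → 43 bp
Sorted largest to smallest: 57, 43, 40, 37, 18 bp.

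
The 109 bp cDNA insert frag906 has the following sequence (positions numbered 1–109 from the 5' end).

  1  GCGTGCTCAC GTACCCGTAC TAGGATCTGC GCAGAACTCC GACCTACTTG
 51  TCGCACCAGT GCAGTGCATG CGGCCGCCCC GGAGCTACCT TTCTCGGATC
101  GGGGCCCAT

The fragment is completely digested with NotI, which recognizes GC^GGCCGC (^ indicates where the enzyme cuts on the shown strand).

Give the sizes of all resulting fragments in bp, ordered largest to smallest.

The NotI site (GCGGCCGC) starts at position 70.
NotI cuts after base 2 of each site, so after position 71.
Linear molecule, 1 cut → 2 fragments:
  1–71 → 71 bp
  72–109 → 38 bp
Sorted largest to smallest: 71, 38 bp.

71, 38 bp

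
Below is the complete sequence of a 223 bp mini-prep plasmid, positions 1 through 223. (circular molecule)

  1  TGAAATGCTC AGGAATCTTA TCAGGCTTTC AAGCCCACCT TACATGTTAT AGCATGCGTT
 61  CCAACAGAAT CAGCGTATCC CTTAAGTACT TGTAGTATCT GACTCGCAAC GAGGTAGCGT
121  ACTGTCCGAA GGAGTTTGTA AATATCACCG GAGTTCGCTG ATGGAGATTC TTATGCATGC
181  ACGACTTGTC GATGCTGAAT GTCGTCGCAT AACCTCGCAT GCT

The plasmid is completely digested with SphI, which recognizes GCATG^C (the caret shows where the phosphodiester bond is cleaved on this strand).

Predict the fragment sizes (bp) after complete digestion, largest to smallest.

SphI sites (GCATGC) start at positions 52, 175, 217.
SphI cuts after base 5 of each site (before the last base), so after positions 56, 179, 221.
Circular molecule, 3 cuts → 3 fragments:
  57–179 → 123 bp
  180–221 → 42 bp
  222–223 then 1–56 → 2 + 56 = 58 bp
Sorted largest to smallest: 123, 58, 42 bp.

123, 58, 42 bp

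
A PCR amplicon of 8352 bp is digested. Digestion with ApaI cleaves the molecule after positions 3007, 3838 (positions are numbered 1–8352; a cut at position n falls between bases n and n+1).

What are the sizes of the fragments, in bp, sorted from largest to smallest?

Linear molecule, 2 cuts → 3 fragments:
  3007 − 0 = 3007 bp
  3838 − 3007 = 831 bp
  8352 − 3838 = 4514 bp
Sorted largest to smallest: 4514, 3007, 831 bp.

4514, 3007, 831 bp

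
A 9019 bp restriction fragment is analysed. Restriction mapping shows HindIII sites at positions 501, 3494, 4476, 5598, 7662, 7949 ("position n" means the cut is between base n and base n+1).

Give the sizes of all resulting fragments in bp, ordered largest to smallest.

Linear molecule, 6 cuts → 7 fragments:
  501 − 0 = 501 bp
  3494 − 501 = 2993 bp
  4476 − 3494 = 982 bp
  5598 − 4476 = 1122 bp
  7662 − 5598 = 2064 bp
  7949 − 7662 = 287 bp
  9019 − 7949 = 1070 bp
Sorted largest to smallest: 2993, 2064, 1122, 1070, 982, 501, 287 bp.

2993, 2064, 1122, 1070, 982, 501, 287 bp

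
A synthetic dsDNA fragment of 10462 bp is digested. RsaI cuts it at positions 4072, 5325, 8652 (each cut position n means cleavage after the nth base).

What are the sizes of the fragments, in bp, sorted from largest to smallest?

4072, 3327, 1810, 1253 bp

Linear molecule, 3 cuts → 4 fragments:
  4072 − 0 = 4072 bp
  5325 − 4072 = 1253 bp
  8652 − 5325 = 3327 bp
  10462 − 8652 = 1810 bp
Sorted largest to smallest: 4072, 3327, 1810, 1253 bp.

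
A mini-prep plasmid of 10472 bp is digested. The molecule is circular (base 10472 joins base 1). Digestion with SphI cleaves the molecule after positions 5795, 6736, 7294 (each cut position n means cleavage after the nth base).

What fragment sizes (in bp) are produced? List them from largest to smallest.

8973, 941, 558 bp

Circular molecule, 3 cuts → 3 fragments:
  6736 − 5795 = 941 bp
  7294 − 6736 = 558 bp
  wrap: 10472 − 7294 + 5795 = 8973 bp
Sorted largest to smallest: 8973, 941, 558 bp.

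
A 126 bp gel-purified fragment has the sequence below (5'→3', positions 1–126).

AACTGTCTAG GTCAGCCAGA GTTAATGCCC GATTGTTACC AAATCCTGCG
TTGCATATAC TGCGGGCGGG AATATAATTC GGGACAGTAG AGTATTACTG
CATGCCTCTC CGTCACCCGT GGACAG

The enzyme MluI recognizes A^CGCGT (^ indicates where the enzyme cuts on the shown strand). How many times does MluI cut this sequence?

No occurrence of ACGCGT is present in the sequence.
MluI does not cut: 0 sites.

0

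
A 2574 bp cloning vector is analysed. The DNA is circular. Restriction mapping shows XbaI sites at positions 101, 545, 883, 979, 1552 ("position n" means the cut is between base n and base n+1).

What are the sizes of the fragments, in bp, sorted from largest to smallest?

1123, 573, 444, 338, 96 bp

Circular molecule, 5 cuts → 5 fragments:
  545 − 101 = 444 bp
  883 − 545 = 338 bp
  979 − 883 = 96 bp
  1552 − 979 = 573 bp
  wrap: 2574 − 1552 + 101 = 1123 bp
Sorted largest to smallest: 1123, 573, 444, 338, 96 bp.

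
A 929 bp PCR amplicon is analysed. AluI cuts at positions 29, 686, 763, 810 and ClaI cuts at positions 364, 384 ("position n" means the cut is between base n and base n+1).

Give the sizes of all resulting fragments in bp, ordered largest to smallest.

Combined cut positions (sorted): 29, 364, 384, 686, 763, 810.
Linear molecule, 6 cuts → 7 fragments:
  29 − 0 = 29 bp
  364 − 29 = 335 bp
  384 − 364 = 20 bp
  686 − 384 = 302 bp
  763 − 686 = 77 bp
  810 − 763 = 47 bp
  929 − 810 = 119 bp
Sorted largest to smallest: 335, 302, 119, 77, 47, 29, 20 bp.

335, 302, 119, 77, 47, 29, 20 bp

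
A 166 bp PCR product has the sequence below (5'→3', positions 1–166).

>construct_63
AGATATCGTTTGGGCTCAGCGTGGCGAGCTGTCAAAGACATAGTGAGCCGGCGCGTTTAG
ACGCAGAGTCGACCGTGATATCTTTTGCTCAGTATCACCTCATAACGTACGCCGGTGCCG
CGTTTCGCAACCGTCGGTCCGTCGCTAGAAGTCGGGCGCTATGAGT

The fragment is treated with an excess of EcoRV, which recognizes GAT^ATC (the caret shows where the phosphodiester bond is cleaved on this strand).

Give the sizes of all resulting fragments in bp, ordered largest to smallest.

87, 75, 4 bp

EcoRV sites (GATATC) start at positions 2, 77.
EcoRV cuts after base 3 of each site, so after positions 4, 79.
Linear molecule, 2 cuts → 3 fragments:
  1–4 → 4 bp
  5–79 → 75 bp
  80–166 → 87 bp
Sorted largest to smallest: 87, 75, 4 bp.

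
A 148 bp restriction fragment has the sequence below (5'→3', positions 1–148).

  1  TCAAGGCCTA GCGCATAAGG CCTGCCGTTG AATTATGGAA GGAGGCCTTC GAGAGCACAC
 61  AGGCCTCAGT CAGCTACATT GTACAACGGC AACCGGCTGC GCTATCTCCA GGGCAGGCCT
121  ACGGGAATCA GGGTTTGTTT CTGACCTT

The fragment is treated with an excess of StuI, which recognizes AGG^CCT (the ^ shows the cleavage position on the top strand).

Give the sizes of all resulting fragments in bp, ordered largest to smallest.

54, 31, 25, 18, 14, 6 bp

StuI sites (AGGCCT) start at positions 4, 18, 43, 61, 115.
StuI cuts after base 3 of each site, so after positions 6, 20, 45, 63, 117.
Linear molecule, 5 cuts → 6 fragments:
  1–6 → 6 bp
  7–20 → 14 bp
  21–45 → 25 bp
  46–63 → 18 bp
  64–117 → 54 bp
  118–148 → 31 bp
Sorted largest to smallest: 54, 31, 25, 18, 14, 6 bp.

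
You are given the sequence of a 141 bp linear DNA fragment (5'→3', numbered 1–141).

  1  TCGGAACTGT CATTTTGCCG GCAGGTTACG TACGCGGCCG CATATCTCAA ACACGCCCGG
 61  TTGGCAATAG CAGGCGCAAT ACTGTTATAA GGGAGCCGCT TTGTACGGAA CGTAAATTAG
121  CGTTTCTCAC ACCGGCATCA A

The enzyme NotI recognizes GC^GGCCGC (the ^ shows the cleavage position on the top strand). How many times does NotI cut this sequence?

1

GCGGCCGC occurs starting at position 34.
NotI cuts at 1 site.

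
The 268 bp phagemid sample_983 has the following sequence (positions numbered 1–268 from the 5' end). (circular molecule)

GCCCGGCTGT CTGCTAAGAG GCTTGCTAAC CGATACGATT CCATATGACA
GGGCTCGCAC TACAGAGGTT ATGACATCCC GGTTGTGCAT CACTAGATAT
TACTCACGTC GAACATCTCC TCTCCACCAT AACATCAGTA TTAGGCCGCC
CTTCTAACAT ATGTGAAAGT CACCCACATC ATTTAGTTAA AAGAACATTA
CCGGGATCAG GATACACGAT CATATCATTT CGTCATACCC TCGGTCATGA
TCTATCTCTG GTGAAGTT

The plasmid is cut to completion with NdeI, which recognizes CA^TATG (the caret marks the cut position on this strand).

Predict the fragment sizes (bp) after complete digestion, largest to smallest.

NdeI sites (CATATG) start at positions 42, 158.
NdeI cuts after base 2 of each site, so after positions 43, 159.
Circular molecule, 2 cuts → 2 fragments:
  44–159 → 116 bp
  160–268 then 1–43 → 109 + 43 = 152 bp
Sorted largest to smallest: 152, 116 bp.

152, 116 bp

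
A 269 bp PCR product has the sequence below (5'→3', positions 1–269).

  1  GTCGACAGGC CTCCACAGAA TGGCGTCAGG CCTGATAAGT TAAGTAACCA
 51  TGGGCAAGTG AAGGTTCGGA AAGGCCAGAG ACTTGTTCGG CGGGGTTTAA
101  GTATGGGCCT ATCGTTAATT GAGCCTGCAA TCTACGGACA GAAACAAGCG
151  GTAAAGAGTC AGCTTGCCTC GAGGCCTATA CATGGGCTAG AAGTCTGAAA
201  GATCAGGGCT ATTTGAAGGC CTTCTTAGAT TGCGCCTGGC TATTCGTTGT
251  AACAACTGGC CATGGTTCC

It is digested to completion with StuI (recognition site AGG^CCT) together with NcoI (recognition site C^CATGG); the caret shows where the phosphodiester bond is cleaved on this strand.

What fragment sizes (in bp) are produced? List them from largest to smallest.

126, 45, 41, 21, 18, 9, 9 bp

StuI sites (AGGCCT) start at positions 7, 28, 172, 217.
StuI cuts after base 3 of each site, so after positions 9, 30, 174, 219.
NcoI sites (CCATGG) start at positions 48, 260.
NcoI cuts after the first base of each site, so after positions 48, 260.
Combined cut positions: 9, 30, 48, 174, 219, 260.
Linear molecule, 6 cuts → 7 fragments:
  1–9 → 9 bp
  10–30 → 21 bp
  31–48 → 18 bp
  49–174 → 126 bp
  175–219 → 45 bp
  220–260 → 41 bp
  261–269 → 9 bp
Sorted largest to smallest: 126, 45, 41, 21, 18, 9, 9 bp.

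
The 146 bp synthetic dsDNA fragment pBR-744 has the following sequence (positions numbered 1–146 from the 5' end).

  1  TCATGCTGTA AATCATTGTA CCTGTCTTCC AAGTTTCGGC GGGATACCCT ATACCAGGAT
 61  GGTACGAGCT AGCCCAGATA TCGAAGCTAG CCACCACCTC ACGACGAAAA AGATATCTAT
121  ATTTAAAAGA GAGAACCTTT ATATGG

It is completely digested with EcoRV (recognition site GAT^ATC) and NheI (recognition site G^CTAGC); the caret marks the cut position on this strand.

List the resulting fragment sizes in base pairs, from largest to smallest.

EcoRV sites (GATATC) start at positions 77, 112.
EcoRV cuts after base 3 of each site, so after positions 79, 114.
NheI sites (GCTAGC) start at positions 68, 86.
NheI cuts after the first base of each site, so after positions 68, 86.
Combined cut positions: 68, 79, 86, 114.
Linear molecule, 4 cuts → 5 fragments:
  1–68 → 68 bp
  69–79 → 11 bp
  80–86 → 7 bp
  87–114 → 28 bp
  115–146 → 32 bp
Sorted largest to smallest: 68, 32, 28, 11, 7 bp.

68, 32, 28, 11, 7 bp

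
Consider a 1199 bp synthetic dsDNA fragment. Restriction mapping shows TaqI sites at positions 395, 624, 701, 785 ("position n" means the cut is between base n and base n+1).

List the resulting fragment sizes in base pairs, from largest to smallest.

Linear molecule, 4 cuts → 5 fragments:
  395 − 0 = 395 bp
  624 − 395 = 229 bp
  701 − 624 = 77 bp
  785 − 701 = 84 bp
  1199 − 785 = 414 bp
Sorted largest to smallest: 414, 395, 229, 84, 77 bp.

414, 395, 229, 84, 77 bp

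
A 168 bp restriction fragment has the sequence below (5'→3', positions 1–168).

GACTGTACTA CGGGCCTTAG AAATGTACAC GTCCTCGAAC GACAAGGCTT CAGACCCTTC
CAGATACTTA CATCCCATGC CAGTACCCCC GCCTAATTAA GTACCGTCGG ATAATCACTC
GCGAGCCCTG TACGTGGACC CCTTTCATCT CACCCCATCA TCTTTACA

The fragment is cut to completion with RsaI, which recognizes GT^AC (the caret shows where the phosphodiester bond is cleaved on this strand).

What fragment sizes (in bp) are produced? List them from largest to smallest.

RsaI sites (GTAC) start at positions 5, 25, 83, 101, 130.
RsaI cuts after base 2 of each site, so after positions 6, 26, 84, 102, 131.
Linear molecule, 5 cuts → 6 fragments:
  1–6 → 6 bp
  7–26 → 20 bp
  27–84 → 58 bp
  85–102 → 18 bp
  103–131 → 29 bp
  132–168 → 37 bp
Sorted largest to smallest: 58, 37, 29, 20, 18, 6 bp.

58, 37, 29, 20, 18, 6 bp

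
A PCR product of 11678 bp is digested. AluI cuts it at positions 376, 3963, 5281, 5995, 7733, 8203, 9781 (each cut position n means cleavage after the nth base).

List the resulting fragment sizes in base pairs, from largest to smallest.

3587, 1897, 1738, 1578, 1318, 714, 470, 376 bp

Linear molecule, 7 cuts → 8 fragments:
  376 − 0 = 376 bp
  3963 − 376 = 3587 bp
  5281 − 3963 = 1318 bp
  5995 − 5281 = 714 bp
  7733 − 5995 = 1738 bp
  8203 − 7733 = 470 bp
  9781 − 8203 = 1578 bp
  11678 − 9781 = 1897 bp
Sorted largest to smallest: 3587, 1897, 1738, 1578, 1318, 714, 470, 376 bp.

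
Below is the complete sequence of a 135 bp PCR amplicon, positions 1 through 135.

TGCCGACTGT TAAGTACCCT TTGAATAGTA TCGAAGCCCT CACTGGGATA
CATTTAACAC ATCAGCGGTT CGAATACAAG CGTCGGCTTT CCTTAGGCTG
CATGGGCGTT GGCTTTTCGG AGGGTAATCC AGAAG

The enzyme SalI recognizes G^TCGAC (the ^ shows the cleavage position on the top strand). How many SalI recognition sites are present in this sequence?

0

No occurrence of GTCGAC is present in the sequence.
SalI does not cut: 0 sites.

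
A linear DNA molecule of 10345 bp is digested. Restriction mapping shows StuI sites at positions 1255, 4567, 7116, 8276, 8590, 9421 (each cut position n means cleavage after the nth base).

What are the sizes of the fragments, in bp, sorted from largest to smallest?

Linear molecule, 6 cuts → 7 fragments:
  1255 − 0 = 1255 bp
  4567 − 1255 = 3312 bp
  7116 − 4567 = 2549 bp
  8276 − 7116 = 1160 bp
  8590 − 8276 = 314 bp
  9421 − 8590 = 831 bp
  10345 − 9421 = 924 bp
Sorted largest to smallest: 3312, 2549, 1255, 1160, 924, 831, 314 bp.

3312, 2549, 1255, 1160, 924, 831, 314 bp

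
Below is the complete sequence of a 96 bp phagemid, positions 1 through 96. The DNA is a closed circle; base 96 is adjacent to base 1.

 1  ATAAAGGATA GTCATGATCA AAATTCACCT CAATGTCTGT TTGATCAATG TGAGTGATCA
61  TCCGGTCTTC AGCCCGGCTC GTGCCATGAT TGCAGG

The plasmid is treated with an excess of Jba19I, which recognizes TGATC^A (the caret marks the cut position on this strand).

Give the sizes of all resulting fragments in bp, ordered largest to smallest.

56, 27, 13 bp

Jba19I sites (TGATCA) start at positions 15, 42, 55.
Jba19I cuts after base 5 of each site (before the last base), so after positions 19, 46, 59.
Circular molecule, 3 cuts → 3 fragments:
  20–46 → 27 bp
  47–59 → 13 bp
  60–96 then 1–19 → 37 + 19 = 56 bp
Sorted largest to smallest: 56, 27, 13 bp.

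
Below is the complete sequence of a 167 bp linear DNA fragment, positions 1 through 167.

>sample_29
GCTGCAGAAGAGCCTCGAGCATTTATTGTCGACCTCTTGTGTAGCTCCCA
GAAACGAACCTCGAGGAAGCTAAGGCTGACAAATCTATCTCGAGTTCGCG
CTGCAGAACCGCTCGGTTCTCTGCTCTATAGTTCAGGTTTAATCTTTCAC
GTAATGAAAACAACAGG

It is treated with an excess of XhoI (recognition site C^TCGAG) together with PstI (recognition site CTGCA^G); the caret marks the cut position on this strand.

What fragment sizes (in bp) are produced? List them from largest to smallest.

XhoI sites (CTCGAG) start at positions 14, 60, 89.
XhoI cuts after the first base of each site, so after positions 14, 60, 89.
PstI sites (CTGCAG) start at positions 2, 101.
PstI cuts after base 5 of each site (before the last base), so after positions 6, 105.
Combined cut positions: 6, 14, 60, 89, 105.
Linear molecule, 5 cuts → 6 fragments:
  1–6 → 6 bp
  7–14 → 8 bp
  15–60 → 46 bp
  61–89 → 29 bp
  90–105 → 16 bp
  106–167 → 62 bp
Sorted largest to smallest: 62, 46, 29, 16, 8, 6 bp.

62, 46, 29, 16, 8, 6 bp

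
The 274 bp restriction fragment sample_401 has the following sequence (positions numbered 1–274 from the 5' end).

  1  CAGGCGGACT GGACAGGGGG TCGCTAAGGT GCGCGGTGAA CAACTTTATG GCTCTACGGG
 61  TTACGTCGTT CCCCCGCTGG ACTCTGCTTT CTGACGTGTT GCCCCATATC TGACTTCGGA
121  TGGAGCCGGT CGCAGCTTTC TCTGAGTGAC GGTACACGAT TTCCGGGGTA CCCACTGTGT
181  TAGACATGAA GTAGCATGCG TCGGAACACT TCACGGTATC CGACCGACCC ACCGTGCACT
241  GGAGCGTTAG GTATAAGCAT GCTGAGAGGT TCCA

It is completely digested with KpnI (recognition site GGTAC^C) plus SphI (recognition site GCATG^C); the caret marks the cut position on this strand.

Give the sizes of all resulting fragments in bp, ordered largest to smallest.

171, 63, 27, 13 bp

The KpnI site (GGTACC) starts at position 167.
KpnI cuts after base 5 of each site (before the last base), so after position 171.
SphI sites (GCATGC) start at positions 194, 257.
SphI cuts after base 5 of each site (before the last base), so after positions 198, 261.
Combined cut positions: 171, 198, 261.
Linear molecule, 3 cuts → 4 fragments:
  1–171 → 171 bp
  172–198 → 27 bp
  199–261 → 63 bp
  262–274 → 13 bp
Sorted largest to smallest: 171, 63, 27, 13 bp.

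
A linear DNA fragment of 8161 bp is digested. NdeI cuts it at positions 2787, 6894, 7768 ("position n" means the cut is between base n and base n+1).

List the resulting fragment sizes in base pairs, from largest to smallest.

Linear molecule, 3 cuts → 4 fragments:
  2787 − 0 = 2787 bp
  6894 − 2787 = 4107 bp
  7768 − 6894 = 874 bp
  8161 − 7768 = 393 bp
Sorted largest to smallest: 4107, 2787, 874, 393 bp.

4107, 2787, 874, 393 bp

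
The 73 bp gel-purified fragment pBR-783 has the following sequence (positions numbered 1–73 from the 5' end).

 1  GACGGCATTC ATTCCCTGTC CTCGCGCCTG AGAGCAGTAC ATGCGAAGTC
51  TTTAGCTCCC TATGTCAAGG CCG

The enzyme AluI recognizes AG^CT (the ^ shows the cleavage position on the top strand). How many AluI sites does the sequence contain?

AGCT occurs starting at position 54.
AluI cuts at 1 site.

1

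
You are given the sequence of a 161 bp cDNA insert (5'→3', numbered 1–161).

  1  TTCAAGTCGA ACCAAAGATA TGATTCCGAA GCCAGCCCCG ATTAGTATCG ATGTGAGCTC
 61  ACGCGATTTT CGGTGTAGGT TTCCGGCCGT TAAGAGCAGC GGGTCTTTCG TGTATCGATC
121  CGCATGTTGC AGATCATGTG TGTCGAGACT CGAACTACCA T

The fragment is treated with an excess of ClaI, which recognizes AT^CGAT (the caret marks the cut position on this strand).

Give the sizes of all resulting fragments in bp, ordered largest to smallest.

67, 48, 46 bp

ClaI sites (ATCGAT) start at positions 47, 114.
ClaI cuts after base 2 of each site, so after positions 48, 115.
Linear molecule, 2 cuts → 3 fragments:
  1–48 → 48 bp
  49–115 → 67 bp
  116–161 → 46 bp
Sorted largest to smallest: 67, 48, 46 bp.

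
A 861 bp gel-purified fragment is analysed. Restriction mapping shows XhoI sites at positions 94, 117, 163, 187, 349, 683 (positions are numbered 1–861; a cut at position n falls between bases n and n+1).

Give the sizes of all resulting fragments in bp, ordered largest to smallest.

Linear molecule, 6 cuts → 7 fragments:
  94 − 0 = 94 bp
  117 − 94 = 23 bp
  163 − 117 = 46 bp
  187 − 163 = 24 bp
  349 − 187 = 162 bp
  683 − 349 = 334 bp
  861 − 683 = 178 bp
Sorted largest to smallest: 334, 178, 162, 94, 46, 24, 23 bp.

334, 178, 162, 94, 46, 24, 23 bp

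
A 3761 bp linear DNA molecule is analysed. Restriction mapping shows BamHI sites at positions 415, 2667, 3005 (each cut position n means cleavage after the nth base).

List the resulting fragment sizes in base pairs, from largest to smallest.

2252, 756, 415, 338 bp

Linear molecule, 3 cuts → 4 fragments:
  415 − 0 = 415 bp
  2667 − 415 = 2252 bp
  3005 − 2667 = 338 bp
  3761 − 3005 = 756 bp
Sorted largest to smallest: 2252, 756, 415, 338 bp.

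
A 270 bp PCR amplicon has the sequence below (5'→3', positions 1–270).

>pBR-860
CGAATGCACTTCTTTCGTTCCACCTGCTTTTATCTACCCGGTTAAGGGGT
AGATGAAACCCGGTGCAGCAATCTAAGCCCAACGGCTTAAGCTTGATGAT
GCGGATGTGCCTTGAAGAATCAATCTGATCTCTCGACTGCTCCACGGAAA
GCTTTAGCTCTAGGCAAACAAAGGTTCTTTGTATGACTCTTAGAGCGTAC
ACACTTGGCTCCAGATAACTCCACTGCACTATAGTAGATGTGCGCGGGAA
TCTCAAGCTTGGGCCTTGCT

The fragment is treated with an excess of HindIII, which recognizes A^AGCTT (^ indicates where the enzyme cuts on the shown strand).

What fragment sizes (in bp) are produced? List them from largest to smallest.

HindIII sites (AAGCTT) start at positions 89, 149, 255.
HindIII cuts after the first base of each site, so after positions 89, 149, 255.
Linear molecule, 3 cuts → 4 fragments:
  1–89 → 89 bp
  90–149 → 60 bp
  150–255 → 106 bp
  256–270 → 15 bp
Sorted largest to smallest: 106, 89, 60, 15 bp.

106, 89, 60, 15 bp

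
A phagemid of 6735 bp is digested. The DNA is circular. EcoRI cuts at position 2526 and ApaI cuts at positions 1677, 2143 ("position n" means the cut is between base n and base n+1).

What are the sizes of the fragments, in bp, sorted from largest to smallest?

Combined cut positions (sorted): 1677, 2143, 2526.
Circular molecule, 3 cuts → 3 fragments:
  2143 − 1677 = 466 bp
  2526 − 2143 = 383 bp
  wrap: 6735 − 2526 + 1677 = 5886 bp
Sorted largest to smallest: 5886, 466, 383 bp.

5886, 466, 383 bp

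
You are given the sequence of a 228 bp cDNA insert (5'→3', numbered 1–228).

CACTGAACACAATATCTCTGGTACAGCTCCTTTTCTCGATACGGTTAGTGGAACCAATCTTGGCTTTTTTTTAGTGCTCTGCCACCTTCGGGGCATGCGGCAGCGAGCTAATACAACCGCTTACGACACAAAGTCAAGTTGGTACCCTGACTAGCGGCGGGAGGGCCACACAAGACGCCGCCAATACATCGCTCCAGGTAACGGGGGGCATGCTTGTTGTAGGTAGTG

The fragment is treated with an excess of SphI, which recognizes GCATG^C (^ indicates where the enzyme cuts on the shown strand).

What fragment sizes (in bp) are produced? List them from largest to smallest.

SphI sites (GCATGC) start at positions 93, 208.
SphI cuts after base 5 of each site (before the last base), so after positions 97, 212.
Linear molecule, 2 cuts → 3 fragments:
  1–97 → 97 bp
  98–212 → 115 bp
  213–228 → 16 bp
Sorted largest to smallest: 115, 97, 16 bp.

115, 97, 16 bp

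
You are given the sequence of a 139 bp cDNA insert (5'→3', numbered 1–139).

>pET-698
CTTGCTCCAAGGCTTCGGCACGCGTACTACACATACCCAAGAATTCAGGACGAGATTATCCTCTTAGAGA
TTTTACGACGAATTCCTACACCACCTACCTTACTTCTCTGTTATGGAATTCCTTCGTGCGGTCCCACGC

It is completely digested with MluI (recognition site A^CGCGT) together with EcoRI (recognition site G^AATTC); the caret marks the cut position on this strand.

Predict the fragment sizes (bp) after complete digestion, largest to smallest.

The MluI site (ACGCGT) starts at position 20.
MluI cuts after the first base of each site, so after position 20.
EcoRI sites (GAATTC) start at positions 41, 80, 116.
EcoRI cuts after the first base of each site, so after positions 41, 80, 116.
Combined cut positions: 20, 41, 80, 116.
Linear molecule, 4 cuts → 5 fragments:
  1–20 → 20 bp
  21–41 → 21 bp
  42–80 → 39 bp
  81–116 → 36 bp
  117–139 → 23 bp
Sorted largest to smallest: 39, 36, 23, 21, 20 bp.

39, 36, 23, 21, 20 bp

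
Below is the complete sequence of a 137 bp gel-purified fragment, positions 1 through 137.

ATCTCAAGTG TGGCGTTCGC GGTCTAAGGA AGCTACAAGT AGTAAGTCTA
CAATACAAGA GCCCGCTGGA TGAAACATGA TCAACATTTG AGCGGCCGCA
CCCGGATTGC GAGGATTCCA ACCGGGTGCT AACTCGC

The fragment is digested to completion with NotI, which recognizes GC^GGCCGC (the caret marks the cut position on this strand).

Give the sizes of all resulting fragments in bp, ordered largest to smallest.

93, 44 bp

The NotI site (GCGGCCGC) starts at position 92.
NotI cuts after base 2 of each site, so after position 93.
Linear molecule, 1 cut → 2 fragments:
  1–93 → 93 bp
  94–137 → 44 bp
Sorted largest to smallest: 93, 44 bp.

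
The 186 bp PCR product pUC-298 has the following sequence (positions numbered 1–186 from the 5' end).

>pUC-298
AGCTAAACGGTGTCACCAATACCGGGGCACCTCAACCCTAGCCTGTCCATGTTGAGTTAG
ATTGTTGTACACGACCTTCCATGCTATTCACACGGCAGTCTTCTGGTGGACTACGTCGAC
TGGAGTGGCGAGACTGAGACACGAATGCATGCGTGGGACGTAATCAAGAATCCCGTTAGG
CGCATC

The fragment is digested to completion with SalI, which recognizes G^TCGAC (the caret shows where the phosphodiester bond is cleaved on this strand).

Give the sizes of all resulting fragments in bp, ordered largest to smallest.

115, 71 bp

The SalI site (GTCGAC) starts at position 115.
SalI cuts after the first base of each site, so after position 115.
Linear molecule, 1 cut → 2 fragments:
  1–115 → 115 bp
  116–186 → 71 bp
Sorted largest to smallest: 115, 71 bp.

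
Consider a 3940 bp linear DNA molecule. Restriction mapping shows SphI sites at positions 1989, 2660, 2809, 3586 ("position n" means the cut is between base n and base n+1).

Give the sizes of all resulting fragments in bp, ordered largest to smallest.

1989, 777, 671, 354, 149 bp

Linear molecule, 4 cuts → 5 fragments:
  1989 − 0 = 1989 bp
  2660 − 1989 = 671 bp
  2809 − 2660 = 149 bp
  3586 − 2809 = 777 bp
  3940 − 3586 = 354 bp
Sorted largest to smallest: 1989, 777, 671, 354, 149 bp.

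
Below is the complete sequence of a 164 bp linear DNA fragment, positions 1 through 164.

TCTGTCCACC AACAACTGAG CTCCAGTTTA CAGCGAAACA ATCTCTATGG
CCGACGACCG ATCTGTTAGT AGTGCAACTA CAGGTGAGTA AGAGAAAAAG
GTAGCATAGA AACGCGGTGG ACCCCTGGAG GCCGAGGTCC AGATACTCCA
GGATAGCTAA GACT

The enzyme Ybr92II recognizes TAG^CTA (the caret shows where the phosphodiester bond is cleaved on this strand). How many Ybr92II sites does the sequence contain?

1

TAGCTA occurs starting at position 154.
Ybr92II cuts at 1 site.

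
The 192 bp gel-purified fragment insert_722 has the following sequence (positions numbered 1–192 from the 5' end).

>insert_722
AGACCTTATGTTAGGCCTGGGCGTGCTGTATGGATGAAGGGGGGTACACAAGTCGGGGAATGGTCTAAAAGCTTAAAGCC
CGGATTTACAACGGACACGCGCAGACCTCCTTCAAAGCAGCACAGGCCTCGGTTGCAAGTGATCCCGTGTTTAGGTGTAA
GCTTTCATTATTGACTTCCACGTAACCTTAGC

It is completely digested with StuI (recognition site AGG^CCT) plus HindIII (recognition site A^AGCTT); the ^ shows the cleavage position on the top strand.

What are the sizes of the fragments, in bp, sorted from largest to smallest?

StuI sites (AGGCCT) start at positions 13, 124.
StuI cuts after base 3 of each site, so after positions 15, 126.
HindIII sites (AAGCTT) start at positions 69, 159.
HindIII cuts after the first base of each site, so after positions 69, 159.
Combined cut positions: 15, 69, 126, 159.
Linear molecule, 4 cuts → 5 fragments:
  1–15 → 15 bp
  16–69 → 54 bp
  70–126 → 57 bp
  127–159 → 33 bp
  160–192 → 33 bp
Sorted largest to smallest: 57, 54, 33, 33, 15 bp.

57, 54, 33, 33, 15 bp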